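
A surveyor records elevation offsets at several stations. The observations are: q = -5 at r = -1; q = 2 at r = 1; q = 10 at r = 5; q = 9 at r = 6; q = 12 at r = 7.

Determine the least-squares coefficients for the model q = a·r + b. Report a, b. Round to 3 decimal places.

Forming XᵀX = [[112, 18]; [18, 5]] and Xᵀq = [195, 28]ᵀ gives XᵀX·[a, b]ᵀ = Xᵀq.
Determinant 112·5 − 18² = 236.
a = (195·5 − 18·28)/236 = 471/236; b = (112·28 − 18·195)/236 = -187/118.

a = 1.996, b = -1.585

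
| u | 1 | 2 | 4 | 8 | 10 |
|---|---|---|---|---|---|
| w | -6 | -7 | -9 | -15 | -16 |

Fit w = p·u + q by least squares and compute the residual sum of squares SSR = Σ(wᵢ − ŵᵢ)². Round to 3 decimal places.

The normal equations are: 185·p + 25·q = -336;  25·p + 5·q = -53.
(Σu·u = 185, Σu = 25, Σ1 = 5, Σu·w = -336, Σw = -53.)
Determinant 185·5 − 25² = 300.
p = ((-336)·5 − 25·(-53))/300 = -71/60; q = (185·(-53) − 25·(-336))/300 = -281/60.
Residuals: -2/15, 1/20, 5/12, -17/20, 31/60; SSR = 71/60.

SSR = 1.183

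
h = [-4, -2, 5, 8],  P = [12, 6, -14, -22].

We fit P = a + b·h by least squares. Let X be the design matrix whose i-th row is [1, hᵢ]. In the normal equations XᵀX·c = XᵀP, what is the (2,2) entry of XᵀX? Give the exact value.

Row 2 ↔ basis h, column 2 ↔ basis h, so (XᵀX)_{2,2} = Σᵢ (h)·(h) = (-4)·(-4) + (-2)·(-2) + (5)·(5) + (8)·(8) = 109.

109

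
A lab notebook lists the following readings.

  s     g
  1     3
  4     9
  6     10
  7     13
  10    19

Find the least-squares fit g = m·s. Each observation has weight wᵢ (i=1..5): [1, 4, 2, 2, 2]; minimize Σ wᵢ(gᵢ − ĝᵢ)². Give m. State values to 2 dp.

Normal-equation sums: Σwᵢ·s·s = 435.
Moment sums: Σwᵢ·s·g = 829.
AᵀWA·[m]ᵀ = AᵀWg becomes [[435]]·[m]ᵀ = [829]ᵀ.
Hence m = 829 / 435 ≈ 1.90575.

m = 1.91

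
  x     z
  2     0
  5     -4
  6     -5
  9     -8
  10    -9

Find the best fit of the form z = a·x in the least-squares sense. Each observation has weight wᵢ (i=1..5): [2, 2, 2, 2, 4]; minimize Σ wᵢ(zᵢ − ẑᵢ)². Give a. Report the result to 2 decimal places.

a = -0.87

Compute the Gram sums: Σwᵢ·x·x = 692.
And Σwᵢ·x·z = -604.
Hence a = -604 / 692 ≈ -0.872832.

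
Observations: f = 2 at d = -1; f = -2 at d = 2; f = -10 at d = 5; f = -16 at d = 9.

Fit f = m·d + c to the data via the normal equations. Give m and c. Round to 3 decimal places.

m = -1.872, c = 0.521

AᵀA·[m, c]ᵀ = Aᵀf reads: 111·m + 15·c = -200;  15·m + 4·c = -26.
Δ = 111·4 − 15² = 219.
m = ((-200)·4 − 15·(-26))/219 = -410/219; c = (111·(-26) − 15·(-200))/219 = 38/73.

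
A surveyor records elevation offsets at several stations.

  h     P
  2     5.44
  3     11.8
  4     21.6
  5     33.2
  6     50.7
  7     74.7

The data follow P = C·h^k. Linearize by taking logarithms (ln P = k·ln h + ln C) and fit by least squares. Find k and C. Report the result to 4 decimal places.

k = 2.0743, C = 1.2405

With ln Pᵢ as the transformed response and ln hᵢ as the regressor:
Sums: Σln h = 8.5252, Σ(ln h)² = 13.1965, Σln P = 18.9765, Σln h·ln P = 29.2103.
Normal system: [[13.1965, 8.5252]; [8.5252, 6]]·[k, ln C]ᵀ = [29.2103, 18.9765]ᵀ.
Solving (det = 6.5005): k = 2.07427, ln C = 0.21551, so C = exp(0.21551) = 1.24049.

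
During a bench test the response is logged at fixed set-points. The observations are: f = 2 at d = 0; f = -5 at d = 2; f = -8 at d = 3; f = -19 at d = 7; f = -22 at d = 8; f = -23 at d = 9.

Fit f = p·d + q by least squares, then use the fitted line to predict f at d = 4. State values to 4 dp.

From the data, Σd·d = 207, Σd = 29, Σ1 = 6.
And Σd·f = -550, Σf = -75.
det = 207·6 − 29² = 401.
p = ((-550)·6 − 29·(-75))/401 = -1125/401; q = (207·(-75) − 29·(-550))/401 = 425/401.
At d = 4: f̂ = (-1125/401)·(4) + (425/401)·(1) = -4075/401.

f̂ = -10.1621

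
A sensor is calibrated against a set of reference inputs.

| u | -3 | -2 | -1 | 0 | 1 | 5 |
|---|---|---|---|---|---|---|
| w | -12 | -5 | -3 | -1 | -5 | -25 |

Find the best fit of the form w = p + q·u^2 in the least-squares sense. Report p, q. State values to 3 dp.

From the data, Σ1 = 6, Σu^2 = 40, Σu^2·u^2 = 724.
For Aᵀw: Σw = -51, Σu^2·w = -761.
det = 6·724 − 40² = 2744.
p = ((-51)·724 − 40·(-761))/2744 = -1621/686; q = (6·(-761) − 40·(-51))/2744 = -1263/1372.

p = -2.363, q = -0.921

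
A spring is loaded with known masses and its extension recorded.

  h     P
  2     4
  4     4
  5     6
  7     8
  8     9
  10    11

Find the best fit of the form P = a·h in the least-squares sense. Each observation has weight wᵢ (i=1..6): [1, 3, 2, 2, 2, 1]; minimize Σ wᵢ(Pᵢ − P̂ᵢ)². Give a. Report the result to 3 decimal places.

a = 1.126

Normal-equation sums: Σwᵢ·h·h = 428.
And Σwᵢ·h·P = 482.
AᵀWA·[a]ᵀ = AᵀWP becomes [[428]]·[a]ᵀ = [482]ᵀ.
Hence a = 482 / 428 ≈ 1.12617.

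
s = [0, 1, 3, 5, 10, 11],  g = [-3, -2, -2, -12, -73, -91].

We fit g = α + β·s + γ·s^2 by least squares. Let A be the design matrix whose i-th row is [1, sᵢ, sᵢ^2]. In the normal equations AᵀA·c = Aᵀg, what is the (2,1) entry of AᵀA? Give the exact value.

Row 2 ↔ basis s, column 1 ↔ basis 1, so (AᵀA)_{2,1} = Σᵢ s = (0)·(1) + (1)·(1) + (3)·(1) + (5)·(1) + (10)·(1) + (11)·(1) = 30.

30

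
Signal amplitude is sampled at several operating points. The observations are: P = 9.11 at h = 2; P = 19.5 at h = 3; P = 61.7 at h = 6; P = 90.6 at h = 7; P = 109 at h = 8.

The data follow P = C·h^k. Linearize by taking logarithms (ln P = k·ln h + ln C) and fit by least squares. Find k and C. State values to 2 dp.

k = 1.79, C = 2.67

Linearized form: ln P = k·ln h + ln C. From the 5 transformed points,
Sums: Σln h = 7.6089, Σ(ln h)² = 13.0084, Σln P = 18.4999, Σln h·ln P = 30.7054.
Normal system: [[13.0084, 7.6089]; [7.6089, 5]]·[k, ln C]ᵀ = [30.7054, 18.4999]ᵀ.
Slope k = (n·Σln h·ln P − Σln h·Σln P)/(n·Σ(ln h)² − (Σln h)²) = (5·30.7054 − 7.6089·18.4999)/7.1473 = 1.78585; ln C = (Σln P − k·Σln h)/n = 0.98232, so C = exp(0.98232) = 2.67064.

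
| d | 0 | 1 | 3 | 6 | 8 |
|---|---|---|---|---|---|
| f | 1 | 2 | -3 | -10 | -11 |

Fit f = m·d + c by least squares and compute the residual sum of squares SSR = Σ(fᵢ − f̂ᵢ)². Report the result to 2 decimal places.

With design matrix X, XᵀX = [[110, 18]; [18, 5]] and Xᵀf = [-155, -21]ᵀ.
Δ = 110·5 − 18² = 226.
m = ((-155)·5 − 18·(-21))/226 = -397/226; c = (110·(-21) − 18·(-155))/226 = 240/113.
Residuals: -127/113, 369/226, 33/226, -179/113, 105/113; SSR = 1655/226.

SSR = 7.32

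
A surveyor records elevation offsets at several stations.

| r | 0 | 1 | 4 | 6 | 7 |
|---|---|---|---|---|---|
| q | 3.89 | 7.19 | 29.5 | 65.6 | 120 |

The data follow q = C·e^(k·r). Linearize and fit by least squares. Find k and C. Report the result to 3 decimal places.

k = 0.475, C = 4.175

Taking logs, ln q = k·r + ln C, so regress ln q on r.
Σr = 18.0000, Σ(r)² = 102.0000, Σln q = 15.6866, Σr·ln q = 74.1241.
Equations: 102.0000·k + 18.0000·ln C = 74.1241;  18.0000·k + 5·ln C = 15.6866.
Δ = 102.0000·5 − (18.0000)² = 186.0000; k = (74.1241·5 − 18.0000·15.6866)/186.0000 = 0.47453, ln C = (102.0000·15.6866 − 18.0000·74.1241)/186.0000 = 1.42900, so C = exp(1.42900) = 4.17453.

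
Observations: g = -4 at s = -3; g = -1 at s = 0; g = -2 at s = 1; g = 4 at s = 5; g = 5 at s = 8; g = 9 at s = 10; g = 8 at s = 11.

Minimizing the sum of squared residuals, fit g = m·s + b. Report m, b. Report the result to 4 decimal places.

m = 0.9276, b = -1.5263

With design matrix M, MᵀM = [[320, 32]; [32, 7]] and Mᵀg = [248, 19]ᵀ.
Determinant 320·7 − 32² = 1216.
m = (248·7 − 32·19)/1216 = 141/152; b = (320·19 − 32·248)/1216 = -29/19.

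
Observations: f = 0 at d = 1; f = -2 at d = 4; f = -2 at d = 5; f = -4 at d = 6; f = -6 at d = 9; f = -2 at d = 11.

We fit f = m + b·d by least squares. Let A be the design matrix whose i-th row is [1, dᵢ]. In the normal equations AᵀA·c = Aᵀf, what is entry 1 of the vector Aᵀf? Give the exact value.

-16

Entry 1 ↔ basis 1, so (Aᵀf)_{1} = Σᵢ fᵢ = (1)·(0) + (1)·(-2) + (1)·(-2) + (1)·(-4) + (1)·(-6) + (1)·(-2) = -16.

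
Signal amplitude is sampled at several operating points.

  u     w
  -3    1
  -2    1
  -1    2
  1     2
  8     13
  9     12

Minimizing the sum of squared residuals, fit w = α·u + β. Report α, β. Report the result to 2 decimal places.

α = 1.07, β = 3.03

With design matrix M, MᵀM = [[160, 12]; [12, 6]] and Mᵀw = [207, 31]ᵀ.
Eliminating β: 6·(row 1) − 12·(row 2) gives 816·α = 6·207 − 12·31 = 870, so α = 145/136.
Then β = (31 − 12·(145/136))/6 = 619/204.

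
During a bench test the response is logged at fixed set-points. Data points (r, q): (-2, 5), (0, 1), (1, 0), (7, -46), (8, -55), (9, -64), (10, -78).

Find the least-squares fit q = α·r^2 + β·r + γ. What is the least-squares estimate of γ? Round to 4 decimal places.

The normal equations are: 23075·α + 2577·β + 299·γ = -18738;  2577·α + 299·β + 33·γ = -2128;  299·α + 33·β + 7·γ = -237.
Inverting the 3×3 Gram matrix, [α, β, γ]ᵀ = [-24351/50276, -78041/25138, 73749/50276]ᵀ.

γ = 1.4669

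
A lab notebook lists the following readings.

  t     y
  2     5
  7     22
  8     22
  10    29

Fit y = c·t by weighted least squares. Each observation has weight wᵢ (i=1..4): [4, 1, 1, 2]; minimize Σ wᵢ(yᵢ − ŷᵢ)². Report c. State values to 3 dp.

XᵀWX·[c]ᵀ = XᵀWy reads: 329·c = 950.
(Σwᵢ·t·t = 329, Σwᵢ·t·y = 950.)
Hence c = 950 / 329 ≈ 2.88754.

c = 2.888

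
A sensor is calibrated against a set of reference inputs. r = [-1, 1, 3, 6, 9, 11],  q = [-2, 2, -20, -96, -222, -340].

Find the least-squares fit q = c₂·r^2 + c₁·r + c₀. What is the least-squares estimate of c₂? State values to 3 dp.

c₂ = -2.960

Entries of MᵀM: Σr^2·r^2 = 22581, Σr^2·r = 2303, Σr^2 = 249, Σr·r = 249, Σr = 29, Σ1 = 6.
Moment sums: Σr^2·q = -62758, Σr·q = -6370, Σq = -678.
Solving the 3×3 system (Gaussian elimination) gives c₂ = -25034/8457, c₁ = 4188/2819, c₀ = 22544/8457.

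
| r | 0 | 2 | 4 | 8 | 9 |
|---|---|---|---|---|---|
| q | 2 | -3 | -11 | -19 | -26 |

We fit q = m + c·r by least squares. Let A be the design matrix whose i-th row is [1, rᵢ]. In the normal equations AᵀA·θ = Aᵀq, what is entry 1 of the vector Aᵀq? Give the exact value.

-57

Entry 1 ↔ basis 1, so (Aᵀq)_{1} = Σᵢ qᵢ = (1)·(2) + (1)·(-3) + (1)·(-11) + (1)·(-19) + (1)·(-26) = -57.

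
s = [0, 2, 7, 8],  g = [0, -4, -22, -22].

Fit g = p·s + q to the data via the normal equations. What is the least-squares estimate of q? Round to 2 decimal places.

q = 0.73

Normal-equation sums: Σs·s = 117, Σs = 17, Σ1 = 4.
Moment sums: Σs·g = -338, Σg = -48.
Δ = 117·4 − 17² = 179.
p = ((-338)·4 − 17·(-48))/179 = -536/179; q = (117·(-48) − 17·(-338))/179 = 130/179.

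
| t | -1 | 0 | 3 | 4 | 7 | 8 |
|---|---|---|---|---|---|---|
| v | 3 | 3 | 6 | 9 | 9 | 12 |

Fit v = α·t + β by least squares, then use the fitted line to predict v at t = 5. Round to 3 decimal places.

v̂ = 8.443

Normal-equation sums: Σt·t = 139, Σt = 21, Σ1 = 6.
Right-hand side: Σt·v = 210, Σv = 42.
Eliminating β: 6·(row 1) − 21·(row 2) gives 393·α = 6·210 − 21·42 = 378, so α = 126/131.
Then β = (42 − 21·(126/131))/6 = 476/131.
At t = 5: v̂ = (126/131)·(5) + (476/131)·(1) = 1106/131.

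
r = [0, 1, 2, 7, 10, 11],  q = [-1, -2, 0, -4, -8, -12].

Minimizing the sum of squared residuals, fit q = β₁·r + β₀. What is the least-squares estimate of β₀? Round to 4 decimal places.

Compute the Gram sums: Σr·r = 275, Σr = 31, Σ1 = 6.
Moment sums: Σr·q = -242, Σq = -27.
XᵀX·[β₁, β₀]ᵀ = Xᵀq becomes [[275, 31]; [31, 6]]·[β₁, β₀]ᵀ = [-242, -27]ᵀ.
Eliminating β₀: 6·(row 1) − 31·(row 2) gives 689·β₁ = 6·(-242) − 31·(-27) = -615, so β₁ = -615/689.
Then β₀ = ((-27) − 31·(-615/689))/6 = 77/689.

β₀ = 0.1118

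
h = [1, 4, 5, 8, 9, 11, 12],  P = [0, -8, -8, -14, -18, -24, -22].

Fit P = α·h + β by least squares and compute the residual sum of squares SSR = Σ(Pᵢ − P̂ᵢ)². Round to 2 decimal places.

SSR = 13.11

Normal-equation sums: Σh·h = 452, Σh = 50, Σ1 = 7.
And Σh·P = -874, ΣP = -94.
So MᵀM·[α, β]ᵀ = MᵀP: [[452, 50]; [50, 7]]·[α, β]ᵀ = [-874, -94]ᵀ.
Determinant 452·7 − 50² = 664.
α = ((-874)·7 − 50·(-94))/664 = -709/332; β = (452·(-94) − 50·(-874))/664 = 303/166.
Residuals: 103/332, -213/166, 283/332, 209/166, -201/332, -775/332, 299/166; SSR = 2177/166.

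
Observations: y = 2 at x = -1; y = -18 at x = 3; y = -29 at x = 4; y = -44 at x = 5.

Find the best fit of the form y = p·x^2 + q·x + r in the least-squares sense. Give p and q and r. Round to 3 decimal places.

p = -1.353, q = -2.224, r = 1.111

Normal-equation sums: Σx^2·x^2 = 963, Σx^2·x = 215, Σx^2 = 51, Σx·x = 51, Σx = 11, Σ1 = 4.
Right-hand side: Σx^2·y = -1724, Σx·y = -392, Σy = -89.
Row-reducing yields p = -610/451, q = -1003/451, r = 501/451.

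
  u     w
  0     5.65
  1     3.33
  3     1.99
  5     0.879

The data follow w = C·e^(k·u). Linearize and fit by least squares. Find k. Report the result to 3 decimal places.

Taking logs, ln w = k·u + ln C, so regress ln w on u.
Sums: Σu = 9.0000, Σ(u)² = 35.0000, Σln w = 3.4938, Σu·ln w = 2.6225.
Normal system: [[35.0000, 9.0000]; [9.0000, 4]]·[k, ln C]ᵀ = [2.6225, 3.4938]ᵀ.
Slope k = (n·Σu·ln w − Σu·Σln w)/(n·Σ(u)² − (Σu)²) = (4·2.6225 − 9.0000·3.4938)/59.0000 = -0.35515; ln C = (Σln w − k·Σu)/n = 1.67254.

k = -0.355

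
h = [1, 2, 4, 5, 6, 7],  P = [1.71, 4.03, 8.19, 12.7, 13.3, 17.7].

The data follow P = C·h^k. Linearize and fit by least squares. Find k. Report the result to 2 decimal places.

k = 1.18

Let Y = ln P. Fitting Y = k·ln h + ln C by least squares:
AᵀA = [[11.9895, 7.4265]; [7.4265, 6]], rhs = [18.2002, 12.0361]ᵀ  (here Σln h = 7.4265, Σ(ln h)² = 11.9895, Σln P = 12.0361, Σln h·ln P = 18.2002).
Solving (det = 16.7835): k = 1.18061, ln C = 0.54471.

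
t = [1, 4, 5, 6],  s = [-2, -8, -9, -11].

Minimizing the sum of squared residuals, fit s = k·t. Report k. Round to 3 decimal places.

From the data, Σt·t = 78.
Moment sums: Σt·s = -145.
So XᵀX·[k]ᵀ = Xᵀs: [[78]]·[k]ᵀ = [-145]ᵀ.
k = (-145)/78 = -1.85897.

k = -1.859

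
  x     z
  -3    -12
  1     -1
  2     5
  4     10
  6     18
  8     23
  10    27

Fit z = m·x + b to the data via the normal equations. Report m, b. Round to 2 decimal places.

m = 3.11, b = -2.44

The normal equations are: 230·m + 28·b = 647;  28·m + 7·b = 70.
(Σx·x = 230, Σx = 28, Σ1 = 7, Σx·z = 647, Σz = 70.)
Eliminating b: 7·(row 1) − 28·(row 2) gives 826·m = 7·647 − 28·70 = 2569, so m = 367/118.
Then b = (70 − 28·(367/118))/7 = -144/59.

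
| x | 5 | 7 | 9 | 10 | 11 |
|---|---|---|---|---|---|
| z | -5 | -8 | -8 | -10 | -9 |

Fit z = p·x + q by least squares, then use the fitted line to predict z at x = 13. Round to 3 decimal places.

ẑ = -11.172

Normal-equation sums: Σx·x = 376, Σx = 42, Σ1 = 5.
For Mᵀz: Σx·z = -352, Σz = -40.
So MᵀM·[p, q]ᵀ = Mᵀz: [[376, 42]; [42, 5]]·[p, q]ᵀ = [-352, -40]ᵀ.
Determinant 376·5 − 42² = 116.
p = ((-352)·5 − 42·(-40))/116 = -20/29; q = (376·(-40) − 42·(-352))/116 = -64/29.
At x = 13: ẑ = (-20/29)·(13) + (-64/29)·(1) = -324/29.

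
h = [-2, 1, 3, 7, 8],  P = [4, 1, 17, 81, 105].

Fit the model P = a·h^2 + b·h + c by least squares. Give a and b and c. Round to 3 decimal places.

Setting ∂/∂a … = 0 gives: 6595·a + 875·b + 127·c = 10859;  875·a + 127·b + 17·c = 1451;  127·a + 17·b + 5·c = 208.
(Σh^2·h^2 = 6595, Σh^2·h = 875, Σh^2 = 127, Σh·h = 127, Σh = 17, Σ1 = 5, Σh^2·P = 10859, Σh·P = 1451, ΣP = 208.)
Inverting the 3×3 Gram matrix, [a, b, c]ᵀ = [140483/91806, 87041/91806, -683/1391]ᵀ.

a = 1.530, b = 0.948, c = -0.491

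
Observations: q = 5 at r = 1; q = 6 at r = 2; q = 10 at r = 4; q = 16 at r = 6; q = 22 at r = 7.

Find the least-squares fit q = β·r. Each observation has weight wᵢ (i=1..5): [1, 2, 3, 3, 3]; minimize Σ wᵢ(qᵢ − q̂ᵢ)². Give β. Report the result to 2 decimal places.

β = 2.88

Entries of AᵀWA: Σwᵢ·r·r = 312.
Moment sums: Σwᵢ·r·q = 899.
AᵀWA·[β]ᵀ = AᵀWq becomes [[312]]·[β]ᵀ = [899]ᵀ.
β = 899/312 = 2.88141.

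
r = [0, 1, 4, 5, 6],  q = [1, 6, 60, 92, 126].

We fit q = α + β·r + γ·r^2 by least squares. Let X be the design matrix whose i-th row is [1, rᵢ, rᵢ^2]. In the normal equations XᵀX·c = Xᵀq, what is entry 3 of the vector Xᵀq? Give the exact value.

Entry 3 ↔ basis r^2, so (Xᵀq)_{3} = Σᵢ (r^2)·qᵢ = (0)·(1) + (1)·(6) + (16)·(60) + (25)·(92) + (36)·(126) = 7802.

7802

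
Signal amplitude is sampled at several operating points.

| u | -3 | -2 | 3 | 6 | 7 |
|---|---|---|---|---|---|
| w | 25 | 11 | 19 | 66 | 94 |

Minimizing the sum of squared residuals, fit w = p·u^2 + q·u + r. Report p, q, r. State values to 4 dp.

With design matrix X, XᵀX = [[3875, 551, 107]; [551, 107, 11]; [107, 11, 5]] and Xᵀw = [7422, 1014, 215]ᵀ.
Solving the 3×3 system (Gaussian elimination) gives p = 26183/13188, q = -13631/13188, r = 3063/1099.

p = 1.9854, q = -1.0336, r = 2.7871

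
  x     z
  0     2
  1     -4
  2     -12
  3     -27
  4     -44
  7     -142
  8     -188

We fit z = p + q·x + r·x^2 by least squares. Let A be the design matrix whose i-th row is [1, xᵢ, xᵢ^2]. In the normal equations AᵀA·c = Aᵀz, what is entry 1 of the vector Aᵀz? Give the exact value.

-415

Entry 1 ↔ basis 1, so (Aᵀz)_{1} = Σᵢ zᵢ = (1)·(2) + (1)·(-4) + (1)·(-12) + (1)·(-27) + (1)·(-44) + (1)·(-142) + (1)·(-188) = -415.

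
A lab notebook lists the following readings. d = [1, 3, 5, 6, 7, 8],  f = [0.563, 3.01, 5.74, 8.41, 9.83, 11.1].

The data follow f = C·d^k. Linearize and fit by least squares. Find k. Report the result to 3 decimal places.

k = 1.453

Taking logs, ln f = k·ln d + ln C, so regress ln f on ln d.
AᵀA = [[15.1183, 8.5252]; [8.5252, 6]], rhs = [17.2908, 9.0967]ᵀ  (here Σln d = 8.5252, Σ(ln d)² = 15.1183, Σln f = 9.0967, Σln d·ln f = 17.2908).
Solving (det = 18.0313): k = 1.45268, ln C = -0.54793.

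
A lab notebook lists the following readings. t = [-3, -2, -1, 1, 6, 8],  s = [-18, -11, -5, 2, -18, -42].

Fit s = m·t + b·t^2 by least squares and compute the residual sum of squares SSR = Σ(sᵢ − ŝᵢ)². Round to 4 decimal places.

SSR = 2.2582

The normal equations are: 115·m + 693·b = -361;  693·m + 5491·b = -3545.
(Σt·t = 115, Σt·t^2 = 693, Σt^2·t^2 = 5491, Σt·s = -361, Σt^2·s = -3545.)
Δ = 115·5491 − 693² = 151216.
m = ((-361)·5491 − 693·(-3545))/151216 = 237217/75608; b = (115·(-3545) − 693·(-361))/151216 = -78751/75608.
Residuals: 29733/37804, -1625/2908, -7759/9451, -3625/37804, 25395/37804, -4151/9451; SSR = 85369/37804.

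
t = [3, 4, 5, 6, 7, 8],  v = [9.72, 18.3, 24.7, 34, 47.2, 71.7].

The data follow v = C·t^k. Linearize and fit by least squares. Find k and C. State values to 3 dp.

k = 1.928, C = 1.168

Linearized form: ln v = k·ln t + ln C. From the 6 transformed points,
XᵀX = [[17.0401, 9.9115]; [9.9115, 6]], rhs = [34.3925, 20.0411]ᵀ  (here Σln t = 9.9115, Σ(ln t)² = 17.0401, Σln v = 20.0411, Σln t·ln v = 34.3925).
Δ = 17.0401·6 − (9.9115)² = 4.0036; k = (34.3925·6 − 9.9115·20.0411)/4.0036 = 1.92781, ln C = (17.0401·20.0411 − 9.9115·34.3925)/4.0036 = 0.15562, so C = exp(0.15562) = 1.16839.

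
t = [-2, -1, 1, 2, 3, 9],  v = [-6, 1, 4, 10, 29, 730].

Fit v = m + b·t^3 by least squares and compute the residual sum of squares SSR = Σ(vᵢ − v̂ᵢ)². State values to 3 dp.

SSR = 0.787

The normal system AᵀA·[m, b]ᵀ = Aᵀv is [[6, 756]; [756, 532300]]·[m, b]ᵀ = [768, 533084]ᵀ.
Eliminating b: 532300·(row 1) − 756·(row 2) gives 2622264·m = 532300·768 − 756·533084 = 5794896, so m = 241454/109261.
Then b = (533084 − 756·(241454/109261))/532300 = 109079/109261.
Residuals: -24388/109261, -23114/109261, 86511/109261, -21476/109261, -18018/109261, 485/109261; SSR = 86026/109261.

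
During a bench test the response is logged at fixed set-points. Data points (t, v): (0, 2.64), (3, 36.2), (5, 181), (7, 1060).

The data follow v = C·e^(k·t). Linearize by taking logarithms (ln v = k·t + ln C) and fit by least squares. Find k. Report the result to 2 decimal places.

k = 0.85

Linearized form: ln v = k·t + ln C. From the 4 transformed points,
Σt = 15.0000, Σ(t)² = 83.0000, Σln v = 16.7244, Σt·ln v = 85.5218.
Equations: 83.0000·k + 15.0000·ln C = 85.5218;  15.0000·k + 4·ln C = 16.7244.
Δ = 83.0000·4 − (15.0000)² = 107.0000; k = (85.5218·4 − 15.0000·16.7244)/107.0000 = 0.85254, ln C = (83.0000·16.7244 − 15.0000·85.5218)/107.0000 = 0.98406.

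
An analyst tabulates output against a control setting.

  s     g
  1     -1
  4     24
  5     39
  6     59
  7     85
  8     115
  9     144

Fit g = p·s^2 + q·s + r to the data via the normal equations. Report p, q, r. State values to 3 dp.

p = 2.023, q = -1.927, r = -1.177

Sums needed: Σs^2·s^2 = 15236, Σs^2·s = 1990, Σs^2 = 272, Σs·s = 272, Σs = 40, Σ1 = 7.
Right-hand side: Σs^2·g = 26671, Σs·g = 3455, Σg = 465.
AᵀA·[p, q, r]ᵀ = Aᵀg becomes [[15236, 1990, 272]; [1990, 272, 40]; [272, 40, 7]]·[p, q, r]ᵀ = [26671, 3455, 465]ᵀ.
Inverting the 3×3 Gram matrix, [p, q, r]ᵀ = [30279/14966, -28835/14966, -8807/7483]ᵀ.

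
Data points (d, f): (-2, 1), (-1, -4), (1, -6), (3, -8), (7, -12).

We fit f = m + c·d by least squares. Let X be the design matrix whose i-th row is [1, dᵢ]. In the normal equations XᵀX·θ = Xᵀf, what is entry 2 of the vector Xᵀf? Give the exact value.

Entry 2 ↔ basis d, so (Xᵀf)_{2} = Σᵢ (d)·fᵢ = (-2)·(1) + (-1)·(-4) + (1)·(-6) + (3)·(-8) + (7)·(-12) = -112.

-112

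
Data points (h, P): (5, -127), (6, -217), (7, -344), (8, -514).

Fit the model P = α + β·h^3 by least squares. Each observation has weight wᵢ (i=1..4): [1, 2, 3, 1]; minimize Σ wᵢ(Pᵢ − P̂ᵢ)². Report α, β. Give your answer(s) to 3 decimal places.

Sums needed: Σwᵢ·1 = 7, Σwᵢ·h^3 = 2098, Σwᵢ·h^3·h^3 = 724028.
And Σwᵢ·P = -2107, Σwᵢ·h^3·P = -726763.
Eliminating β: 724028·(row 1) − 2098·(row 2) gives 666592·α = 724028·(-2107) − 2098·(-726763) = -778222, so α = -389111/333296.
Then β = ((-726763) − 2098·(-389111/333296))/724028 = -666855/666592.

α = -1.167, β = -1.000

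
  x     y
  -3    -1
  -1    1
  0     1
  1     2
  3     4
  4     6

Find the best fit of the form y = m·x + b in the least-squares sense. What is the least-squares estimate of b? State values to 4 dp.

Forming AᵀA = [[36, 4]; [4, 6]] and Aᵀy = [40, 13]ᵀ gives AᵀA·[m, b]ᵀ = Aᵀy.
Δ = 36·6 − 4² = 200.
m = (40·6 − 4·13)/200 = 47/50; b = (36·13 − 4·40)/200 = 77/50.

b = 1.5400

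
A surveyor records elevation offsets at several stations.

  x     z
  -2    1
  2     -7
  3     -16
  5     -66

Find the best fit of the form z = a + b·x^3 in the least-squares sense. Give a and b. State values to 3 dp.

a = -2.826, b = -0.505

Entries of AᵀA: Σ1 = 4, Σx^3 = 152, Σx^3·x^3 = 16482.
For Aᵀz: Σz = -88, Σx^3·z = -8746.
Normal equations: [[4, 152]; [152, 16482]]·[a, b]ᵀ = [-88, -8746]ᵀ.
Δ = 4·16482 − 152² = 42824.
a = ((-88)·16482 − 152·(-8746))/42824 = -15128/5353; b = (4·(-8746) − 152·(-88))/42824 = -2701/5353.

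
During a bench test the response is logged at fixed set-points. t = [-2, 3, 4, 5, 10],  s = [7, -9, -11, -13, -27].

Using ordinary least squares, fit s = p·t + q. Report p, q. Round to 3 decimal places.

From the data, Σt·t = 154, Σt = 20, Σ1 = 5.
Right-hand side: Σt·s = -420, Σs = -53.
MᵀM·[p, q]ᵀ = Mᵀs becomes [[154, 20]; [20, 5]]·[p, q]ᵀ = [-420, -53]ᵀ.
Eliminating q: 5·(row 1) − 20·(row 2) gives 370·p = 5·(-420) − 20·(-53) = -1040, so p = -104/37.
Then q = ((-53) − 20·(-104/37))/5 = 119/185.

p = -2.811, q = 0.643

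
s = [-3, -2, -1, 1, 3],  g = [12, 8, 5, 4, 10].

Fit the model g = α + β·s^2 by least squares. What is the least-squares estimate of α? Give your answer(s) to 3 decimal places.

α = 3.963

Sums needed: Σ1 = 5, Σs^2 = 24, Σs^2·s^2 = 180.
Moment sums: Σg = 39, Σs^2·g = 239.
Normal equations: [[5, 24]; [24, 180]]·[α, β]ᵀ = [39, 239]ᵀ.
Δ = 5·180 − 24² = 324.
α = (39·180 − 24·239)/324 = 107/27; β = (5·239 − 24·39)/324 = 259/324.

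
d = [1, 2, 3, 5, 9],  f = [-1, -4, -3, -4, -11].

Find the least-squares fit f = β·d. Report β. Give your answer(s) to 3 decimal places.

Sums needed: Σd·d = 120.
Right-hand side: Σd·f = -137.
Normal equations: [[120]]·[β]ᵀ = [-137]ᵀ.
Hence β = -137 / 120 ≈ -1.14167.

β = -1.142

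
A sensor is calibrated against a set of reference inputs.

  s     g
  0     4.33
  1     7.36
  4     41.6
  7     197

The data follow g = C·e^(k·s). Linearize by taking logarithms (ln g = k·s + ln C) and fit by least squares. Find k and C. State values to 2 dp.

k = 0.55, C = 4.35

With ln gᵢ as the transformed response and sᵢ as the regressor:
AᵀA = [[66.0000, 12.0000]; [12.0000, 4]], rhs = [53.8909, 12.4729]ᵀ  (here Σs = 12.0000, Σ(s)² = 66.0000, Σln g = 12.4729, Σs·ln g = 53.8909).
Slope k = (n·Σs·ln g − Σs·Σln g)/(n·Σ(s)² − (Σs)²) = (4·53.8909 − 12.0000·12.4729)/120.0000 = 0.54907; ln C = (Σln g − k·Σs)/n = 1.47102, so C = exp(1.47102) = 4.35369.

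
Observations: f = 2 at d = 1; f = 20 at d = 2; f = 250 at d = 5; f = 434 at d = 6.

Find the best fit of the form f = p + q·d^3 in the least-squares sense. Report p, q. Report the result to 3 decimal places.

p = 1.668, q = 1.998

Entries of XᵀX: Σ1 = 4, Σd^3 = 350, Σd^3·d^3 = 62346.
For Xᵀf: Σf = 706, Σd^3·f = 125156.
So XᵀX·[p, q]ᵀ = Xᵀf: [[4, 350]; [350, 62346]]·[p, q]ᵀ = [706, 125156]ᵀ.
Eliminating q: 62346·(row 1) − 350·(row 2) gives 126884·p = 62346·706 − 350·125156 = 211676, so p = 52919/31721.
Then q = (125156 − 350·(52919/31721))/62346 = 63381/31721.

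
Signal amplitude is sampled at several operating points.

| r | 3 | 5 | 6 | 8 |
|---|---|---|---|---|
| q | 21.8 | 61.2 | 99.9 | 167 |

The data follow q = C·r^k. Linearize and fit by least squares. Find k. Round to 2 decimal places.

k = 2.10

Let Y = ln q. Fitting Y = k·ln r + ln C by least squares:
XᵀX = [[11.3317, 6.5793]; [6.5793, 4]], rhs = [28.8994, 16.9182]ᵀ  (here Σln r = 6.5793, Σ(ln r)² = 11.3317, Σln q = 16.9182, Σln r·ln q = 28.8994).
Δ = 11.3317·4 − (6.5793)² = 2.0403; k = (28.8994·4 − 6.5793·16.9182)/2.0403 = 2.10185, ln C = (11.3317·16.9182 − 6.5793·28.8994)/2.0403 = 0.77240.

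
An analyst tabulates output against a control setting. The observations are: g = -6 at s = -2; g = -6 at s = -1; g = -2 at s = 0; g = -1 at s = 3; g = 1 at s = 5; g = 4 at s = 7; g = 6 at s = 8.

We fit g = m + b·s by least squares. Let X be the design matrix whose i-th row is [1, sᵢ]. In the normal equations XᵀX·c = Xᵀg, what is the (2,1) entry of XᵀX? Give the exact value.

20

Row 2 ↔ basis s, column 1 ↔ basis 1, so (XᵀX)_{2,1} = Σᵢ s = (-2)·(1) + (-1)·(1) + (0)·(1) + (3)·(1) + (5)·(1) + (7)·(1) + (8)·(1) = 20.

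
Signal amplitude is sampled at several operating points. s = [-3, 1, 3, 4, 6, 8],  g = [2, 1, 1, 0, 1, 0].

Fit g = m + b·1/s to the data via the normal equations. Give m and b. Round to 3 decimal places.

The normal equations are: 6·m + (37/24)·b = 5;  (37/24)·m + (85/64)·b = 5/6.
(Σ1 = 6, Σ1/s = 37/24, Σ1/s·1/s = 85/64, Σg = 5, Σ1/s·g = 5/6.)
Eliminating b: (85/64)·(row 1) − (37/24)·(row 2) gives (3221/576)·m = (85/64)·5 − (37/24)·(5/6) = 3085/576, so m = 3085/3221.
Then b = ((5/6) − (37/24)·(3085/3221))/(85/64) = -1560/3221.

m = 0.958, b = -0.484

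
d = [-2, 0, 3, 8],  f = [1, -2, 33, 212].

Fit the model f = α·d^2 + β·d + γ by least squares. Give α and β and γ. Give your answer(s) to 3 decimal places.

α = 2.920, β = 3.516, γ = -3.112

Setting ∂/∂α … = 0 gives: 4193·α + 531·β + 77·γ = 13869;  531·α + 77·β + 9·γ = 1793;  77·α + 9·β + 4·γ = 244.
Row-reducing yields α = 7547/2585, β = 9089/2585, γ = -1609/517.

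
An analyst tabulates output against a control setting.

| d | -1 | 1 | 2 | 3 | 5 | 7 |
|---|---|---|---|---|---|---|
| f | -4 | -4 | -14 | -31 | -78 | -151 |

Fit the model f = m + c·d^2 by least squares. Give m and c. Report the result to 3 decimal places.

m = -1.723, c = -3.052

Entries of MᵀM: Σ1 = 6, Σd^2 = 89, Σd^2·d^2 = 3125.
And Σf = -282, Σd^2·f = -9692.
Eliminating c: 3125·(row 1) − 89·(row 2) gives 10829·m = 3125·(-282) − 89·(-9692) = -18662, so m = -2666/1547.
Then c = ((-9692) − 89·(-2666/1547))/3125 = -4722/1547.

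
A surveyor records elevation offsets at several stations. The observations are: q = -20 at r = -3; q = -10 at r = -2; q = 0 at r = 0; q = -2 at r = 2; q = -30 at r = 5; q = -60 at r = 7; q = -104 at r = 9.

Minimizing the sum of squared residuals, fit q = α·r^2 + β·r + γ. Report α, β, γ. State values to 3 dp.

α = -1.487, β = 1.854, γ = -0.522

Setting ∂/∂α … = 0 gives: 9700·α + 1170·β + 172·γ = -12342;  1170·α + 172·β + 18·γ = -1430;  172·α + 18·β + 7·γ = -226.
Inverting the 3×3 Gram matrix, [α, β, γ]ᵀ = [-412529/277473, 171469/92491, -144748/277473]ᵀ.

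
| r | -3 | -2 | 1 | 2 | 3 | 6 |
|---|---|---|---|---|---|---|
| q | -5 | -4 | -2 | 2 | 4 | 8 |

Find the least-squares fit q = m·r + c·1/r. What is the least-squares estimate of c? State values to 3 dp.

Compute the Gram sums: Σr·r = 63, Σr·1/r = 6, Σ1/r·1/r = 7/4.
And Σr·q = 85, Σ1/r·q = 16/3.
So AᵀA·[m, c]ᵀ = Aᵀq: [[63, 6]; [6, 7/4]]·[m, c]ᵀ = [85, 16/3]ᵀ.
det = 63·(7/4) − 6² = 297/4.
m = (85·(7/4) − 6·(16/3))/(297/4) = 467/297; c = (63·(16/3) − 6·85)/(297/4) = -232/99.

c = -2.343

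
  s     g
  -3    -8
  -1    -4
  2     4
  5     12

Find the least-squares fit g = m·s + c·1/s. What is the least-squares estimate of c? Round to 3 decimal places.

c = 1.232

Entries of MᵀM: Σs·s = 39, Σs·1/s = 4, Σ1/s·1/s = 1261/900.
And Σs·g = 96, Σ1/s·g = 166/15.
Eliminating c: (1261/900)·(row 1) − 4·(row 2) gives (11593/300)·m = (1261/900)·96 − 4·(166/15) = 2256/25, so m = 27072/11593.
Then c = ((166/15) − 4·(27072/11593))/(1261/900) = 14280/11593.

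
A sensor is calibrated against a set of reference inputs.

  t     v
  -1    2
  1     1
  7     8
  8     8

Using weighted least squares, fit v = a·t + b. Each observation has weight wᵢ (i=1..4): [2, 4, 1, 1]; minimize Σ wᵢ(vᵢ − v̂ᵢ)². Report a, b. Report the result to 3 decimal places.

Sums needed: Σwᵢ·t·t = 119, Σwᵢ·t = 17, Σwᵢ·1 = 8.
For MᵀWv: Σwᵢ·t·v = 120, Σwᵢ·v = 24.
MᵀWM·[a, b]ᵀ = MᵀWv becomes [[119, 17]; [17, 8]]·[a, b]ᵀ = [120, 24]ᵀ.
det = 119·8 − 17² = 663.
a = (120·8 − 17·24)/663 = 184/221; b = (119·24 − 17·120)/663 = 16/13.

a = 0.833, b = 1.231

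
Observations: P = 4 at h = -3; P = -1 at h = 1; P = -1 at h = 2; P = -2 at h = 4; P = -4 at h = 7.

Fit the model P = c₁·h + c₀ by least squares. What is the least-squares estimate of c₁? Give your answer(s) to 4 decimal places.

The normal equations are: 79·c₁ + 11·c₀ = -51;  11·c₁ + 5·c₀ = -4.
(Σh·h = 79, Σh = 11, Σ1 = 5, Σh·P = -51, ΣP = -4.)
det = 79·5 − 11² = 274.
c₁ = ((-51)·5 − 11·(-4))/274 = -211/274; c₀ = (79·(-4) − 11·(-51))/274 = 245/274.

c₁ = -0.7701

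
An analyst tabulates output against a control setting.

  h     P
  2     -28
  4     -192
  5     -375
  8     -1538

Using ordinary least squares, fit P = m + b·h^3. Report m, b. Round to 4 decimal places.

Normal-equation sums: Σ1 = 4, Σh^3 = 709, Σh^3·h^3 = 281929.
And ΣP = -2133, Σh^3·P = -846843.
Eliminating b: 281929·(row 1) − 709·(row 2) gives 625035·m = 281929·(-2133) − 709·(-846843) = -942870, so m = -62858/41669.
Then b = ((-846843) − 709·(-62858/41669))/281929 = -125005/41669.

m = -1.5085, b = -3.0000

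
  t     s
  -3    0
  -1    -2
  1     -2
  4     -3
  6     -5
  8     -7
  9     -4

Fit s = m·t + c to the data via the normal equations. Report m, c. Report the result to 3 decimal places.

m = -0.439, c = -1.782

From the data, Σt·t = 208, Σt = 24, Σ1 = 7.
And Σt·s = -134, Σs = -23.
Determinant 208·7 − 24² = 880.
m = ((-134)·7 − 24·(-23))/880 = -193/440; c = (208·(-23) − 24·(-134))/880 = -98/55.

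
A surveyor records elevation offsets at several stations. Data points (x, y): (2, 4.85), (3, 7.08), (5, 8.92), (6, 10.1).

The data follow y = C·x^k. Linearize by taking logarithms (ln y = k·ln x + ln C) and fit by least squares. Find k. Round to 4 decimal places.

With ln yᵢ as the transformed response and ln xᵢ as the regressor:
Σln x = 5.1930, Σ(ln x)² = 7.4881, Σln y = 8.0371, Σln x·ln y = 10.9102.
Normal system: [[7.4881, 5.1930]; [5.1930, 4]]·[k, ln C]ᵀ = [10.9102, 8.0371]ᵀ.
Δ = 7.4881·4 − (5.1930)² = 2.9856; k = (10.9102·4 − 5.1930·8.0371)/2.9856 = 0.63790, ln C = (7.4881·8.0371 − 5.1930·10.9102)/2.9856 = 1.18112.

k = 0.6379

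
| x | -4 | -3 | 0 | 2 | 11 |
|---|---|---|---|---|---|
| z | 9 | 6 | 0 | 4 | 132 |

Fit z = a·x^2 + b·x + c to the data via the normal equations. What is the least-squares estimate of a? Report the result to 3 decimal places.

From the data, Σx^2·x^2 = 14994, Σx^2·x = 1248, Σx^2 = 150, Σx·x = 150, Σx = 6, Σ1 = 5.
Right-hand side: Σx^2·z = 16186, Σx·z = 1406, Σz = 151.
So AᵀA·[a, b, c]ᵀ = Aᵀz: [[14994, 1248, 150]; [1248, 150, 6]; [150, 6, 5]]·[a, b, c]ᵀ = [16186, 1406, 151]ᵀ.
Solving the 3×3 system (Gaussian elimination) gives a = 148496/149133, b = 168518/149133, c = -51095/49711.

a = 0.996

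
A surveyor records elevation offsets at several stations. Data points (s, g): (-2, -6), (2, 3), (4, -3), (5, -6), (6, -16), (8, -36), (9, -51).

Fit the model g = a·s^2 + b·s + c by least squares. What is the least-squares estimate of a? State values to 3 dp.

With design matrix X, XᵀX = [[12866, 1646, 230]; [1646, 230, 32]; [230, 32, 7]] and Xᵀg = [-7221, -867, -115]ᵀ.
Inverting the 3×3 Gram matrix, [a, b, c]ᵀ = [-6217/6629, 34261/13258, 17057/6629]ᵀ.

a = -0.938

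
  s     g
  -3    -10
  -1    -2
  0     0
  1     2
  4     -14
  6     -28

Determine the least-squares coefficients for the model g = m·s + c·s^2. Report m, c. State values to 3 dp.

Normal-equation sums: Σs·s = 63, Σs·s^2 = 253, Σs^2·s^2 = 1635.
For Mᵀg: Σs·g = -190, Σs^2·g = -1322.
Determinant 63·1635 − 253² = 38996.
m = ((-190)·1635 − 253·(-1322))/38996 = 5954/9749; c = (63·(-1322) − 253·(-190))/38996 = -8804/9749.

m = 0.611, c = -0.903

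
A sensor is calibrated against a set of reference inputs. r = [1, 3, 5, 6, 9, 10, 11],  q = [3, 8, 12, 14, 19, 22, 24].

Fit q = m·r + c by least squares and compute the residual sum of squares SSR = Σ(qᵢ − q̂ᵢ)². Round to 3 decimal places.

With design matrix X, XᵀX = [[373, 45]; [45, 7]] and Xᵀq = [826, 102]ᵀ.
Eliminating c: 7·(row 1) − 45·(row 2) gives 586·m = 7·826 − 45·102 = 1192, so m = 596/293.
Then c = (102 − 45·(596/293))/7 = 438/293.
Residuals: -155/293, 118/293, 98/293, 88/293, -235/293, 48/293, 38/293; SSR = 390/293.

SSR = 1.331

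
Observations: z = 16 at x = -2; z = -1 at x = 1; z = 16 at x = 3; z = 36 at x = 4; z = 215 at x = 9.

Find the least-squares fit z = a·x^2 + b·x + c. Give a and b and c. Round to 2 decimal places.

a = 2.98, b = -2.77, c = -1.47

With design matrix A, AᵀA = [[6915, 813, 111]; [813, 111, 15]; [111, 15, 5]] and Aᵀz = [18198, 2094, 282]ᵀ.
Solving the 3×3 system (Gaussian elimination) gives a = 26228/8799, b = -24368/8799, c = -614/419.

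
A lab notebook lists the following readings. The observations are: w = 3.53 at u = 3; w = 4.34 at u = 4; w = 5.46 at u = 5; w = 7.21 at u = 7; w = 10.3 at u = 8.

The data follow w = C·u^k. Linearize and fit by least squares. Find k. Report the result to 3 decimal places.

Let Y = ln w. Fitting Y = k·ln u + ln C by least squares:
Σln u = 8.1197, Σ(ln u)² = 13.8297, Σln w = 8.7342, Σln u·ln w = 14.8462.
Equations: 13.8297·k + 8.1197·ln C = 14.8462;  8.1197·k + 5·ln C = 8.7342.
Δ = 13.8297·5 − (8.1197)² = 3.2190; k = (14.8462·5 − 8.1197·8.7342)/3.2190 = 1.02873, ln C = (13.8297·8.7342 − 8.1197·14.8462)/3.2190 = 0.07625.

k = 1.029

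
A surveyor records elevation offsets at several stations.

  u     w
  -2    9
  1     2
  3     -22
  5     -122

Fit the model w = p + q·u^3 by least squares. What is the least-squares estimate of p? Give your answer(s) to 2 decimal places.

p = 2.77

Forming XᵀX = [[4, 145]; [145, 16419]] and Xᵀw = [-133, -15914]ᵀ gives XᵀX·[p, q]ᵀ = Xᵀw.
Determinant 4·16419 − 145² = 44651.
p = ((-133)·16419 − 145·(-15914))/44651 = 123803/44651; q = (4·(-15914) − 145·(-133))/44651 = -44371/44651.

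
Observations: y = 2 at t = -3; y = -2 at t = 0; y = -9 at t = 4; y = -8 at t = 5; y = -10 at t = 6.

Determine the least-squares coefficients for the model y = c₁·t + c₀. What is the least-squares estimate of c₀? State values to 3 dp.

c₀ = -2.161

Sums needed: Σt·t = 86, Σt = 12, Σ1 = 5.
Moment sums: Σt·y = -142, Σy = -27.
Normal equations: [[86, 12]; [12, 5]]·[c₁, c₀]ᵀ = [-142, -27]ᵀ.
Determinant 86·5 − 12² = 286.
c₁ = ((-142)·5 − 12·(-27))/286 = -193/143; c₀ = (86·(-27) − 12·(-142))/286 = -309/143.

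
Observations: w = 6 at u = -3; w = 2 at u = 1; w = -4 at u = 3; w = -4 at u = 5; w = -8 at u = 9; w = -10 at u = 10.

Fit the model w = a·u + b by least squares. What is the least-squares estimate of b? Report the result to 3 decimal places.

b = 2.000

With design matrix M, MᵀM = [[225, 25]; [25, 6]] and Mᵀw = [-220, -18]ᵀ.
Δ = 225·6 − 25² = 725.
a = ((-220)·6 − 25·(-18))/725 = -6/5; b = (225·(-18) − 25·(-220))/725 = 2.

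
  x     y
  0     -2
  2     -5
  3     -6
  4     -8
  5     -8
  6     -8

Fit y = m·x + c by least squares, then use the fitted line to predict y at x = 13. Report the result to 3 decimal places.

Sums needed: Σx·x = 90, Σx = 20, Σ1 = 6.
For Aᵀy: Σx·y = -148, Σy = -37.
Δ = 90·6 − 20² = 140.
m = ((-148)·6 − 20·(-37))/140 = -37/35; c = (90·(-37) − 20·(-148))/140 = -37/14.
At x = 13: ŷ = (-37/35)·(13) + (-37/14)·(1) = -1147/70.

ŷ = -16.386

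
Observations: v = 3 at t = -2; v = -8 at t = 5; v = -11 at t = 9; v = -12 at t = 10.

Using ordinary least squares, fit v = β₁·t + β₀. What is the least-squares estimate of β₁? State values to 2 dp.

Entries of AᵀA: Σt·t = 210, Σt = 22, Σ1 = 4.
Right-hand side: Σt·v = -265, Σv = -28.
Determinant 210·4 − 22² = 356.
β₁ = ((-265)·4 − 22·(-28))/356 = -111/89; β₀ = (210·(-28) − 22·(-265))/356 = -25/178.

β₁ = -1.25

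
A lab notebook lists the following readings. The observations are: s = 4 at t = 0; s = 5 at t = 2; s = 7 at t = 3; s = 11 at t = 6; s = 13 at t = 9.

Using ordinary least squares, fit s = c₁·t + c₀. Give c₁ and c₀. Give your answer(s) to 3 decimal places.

c₁ = 1.080, c₀ = 3.680

Forming MᵀM = [[130, 20]; [20, 5]] and Mᵀs = [214, 40]ᵀ gives MᵀM·[c₁, c₀]ᵀ = Mᵀs.
Eliminating c₀: 5·(row 1) − 20·(row 2) gives 250·c₁ = 5·214 − 20·40 = 270, so c₁ = 27/25.
Then c₀ = (40 − 20·(27/25))/5 = 92/25.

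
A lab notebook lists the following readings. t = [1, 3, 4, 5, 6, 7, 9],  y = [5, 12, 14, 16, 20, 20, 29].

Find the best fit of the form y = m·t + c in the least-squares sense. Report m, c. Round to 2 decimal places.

Sums needed: Σt·t = 217, Σt = 35, Σ1 = 7.
For Aᵀy: Σt·y = 698, Σy = 116.
Normal equations: [[217, 35]; [35, 7]]·[m, c]ᵀ = [698, 116]ᵀ.
Eliminating c: 7·(row 1) − 35·(row 2) gives 294·m = 7·698 − 35·116 = 826, so m = 59/21.
Then c = (116 − 35·(59/21))/7 = 53/21.

m = 2.81, c = 2.52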